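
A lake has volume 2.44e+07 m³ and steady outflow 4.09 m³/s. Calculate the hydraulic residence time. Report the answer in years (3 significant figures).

0.189 yr

Q = 4.09 m³/s × 3.156e+07 s/yr = 1.291e+08 m³/yr.
Hydraulic residence time τ = V/Q = 2.44e+07/1.291e+08 = 0.189 yr.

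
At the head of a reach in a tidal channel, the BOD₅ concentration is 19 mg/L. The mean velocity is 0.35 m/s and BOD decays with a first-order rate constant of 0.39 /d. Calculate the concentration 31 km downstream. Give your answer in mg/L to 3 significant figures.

Travel time t = 31 km / 0.35 m/s = 3.1e+04/0.35 = 8.857e+04 s = 1.025 d.
First-order decay: C = 19·exp(−0.39·1.025) = 19·0.6705 = 12.74 mg/L.

12.7 mg/L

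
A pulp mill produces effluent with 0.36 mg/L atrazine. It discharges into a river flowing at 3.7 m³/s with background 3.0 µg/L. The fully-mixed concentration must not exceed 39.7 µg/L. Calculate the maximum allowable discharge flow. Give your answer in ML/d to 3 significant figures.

36.6 ML/d

3.0 µg/L = 0.003 mg/L.
39.7 µg/L = 0.0397 mg/L.
Mass balance at complete mixing: C_std·(Q_w + Q_r) = Q_w·C_e + Q_r·C_b.
Rearranging, Q_w = Q_r·(C_std − C_b)/(C_e − C_std) = 3.7·(0.0397 − 0.003) / (0.36 − 0.0397) = 0.4239 m³/s.
= 36.63 ML/d.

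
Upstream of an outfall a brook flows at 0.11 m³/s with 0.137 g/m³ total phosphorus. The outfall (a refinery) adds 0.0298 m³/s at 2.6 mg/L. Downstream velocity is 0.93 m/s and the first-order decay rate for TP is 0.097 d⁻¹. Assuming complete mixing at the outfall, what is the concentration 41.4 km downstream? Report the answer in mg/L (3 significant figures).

0.630 mg/L

After complete mixing, C₀ = (0.0298·2.6 + 0.11·0.137) / 0.1398 = 0.662 mg/L.
Travel time t = 4.14e+04 m / 0.93 m/s = 4.452e+04 s = 0.5152 d.
C = 0.662·exp(−0.097·0.5152) = 0.662·0.9513 = 0.6297 mg/L.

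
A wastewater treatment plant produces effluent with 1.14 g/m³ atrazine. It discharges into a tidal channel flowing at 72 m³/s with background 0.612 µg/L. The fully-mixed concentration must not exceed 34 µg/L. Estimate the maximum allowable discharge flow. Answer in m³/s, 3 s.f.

2.17 m³/s

0.612 µg/L = 0.000612 mg/L.
34 µg/L = 0.034 mg/L.
Mass balance at complete mixing: C_std·(Q_w + Q_r) = Q_w·C_e + Q_r·C_b.
Rearranging, Q_w = Q_r·(C_std − C_b)/(C_e − C_std) = 72·(0.034 − 0.000612) / (1.14 − 0.034) = 2.174 m³/s.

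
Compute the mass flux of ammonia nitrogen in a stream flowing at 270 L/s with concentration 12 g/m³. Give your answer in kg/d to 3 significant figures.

280 kg/d

270 L/s = 0.27 m³/s.
Mass flux = Q·C = 0.27 m³/s × 12 g/m³ = 3.24 g/s.
= 3.24 g/s × 86.4 = 279.9 kg/d.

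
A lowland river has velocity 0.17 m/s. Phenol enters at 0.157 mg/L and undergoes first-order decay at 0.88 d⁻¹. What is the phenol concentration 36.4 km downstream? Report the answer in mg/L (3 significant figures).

Travel time t = 36.4 km / 0.17 m/s = 3.64e+04/0.17 = 2.141e+05 s = 2.478 d.
First-order decay: C = 0.157·exp(−0.88·2.478) = 0.157·0.1129 = 0.01773 mg/L.

0.0177 mg/L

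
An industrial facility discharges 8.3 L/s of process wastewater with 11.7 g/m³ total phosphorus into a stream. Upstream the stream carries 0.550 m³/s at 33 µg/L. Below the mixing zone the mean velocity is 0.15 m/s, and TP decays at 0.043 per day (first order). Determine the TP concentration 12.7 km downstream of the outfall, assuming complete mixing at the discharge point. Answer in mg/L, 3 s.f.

0.198 mg/L

8.3 L/s = 0.0083 m³/s.
33 µg/L = 0.033 mg/L.
After complete mixing, C₀ = (0.0083·11.7 + 0.55·0.033) / 0.5583 = 0.2064 mg/L.
Travel time t = 1.27e+04 m / 0.15 m/s = 8.467e+04 s = 0.9799 d.
C = 0.2064·exp(−0.043·0.9799) = 0.2064·0.9587 = 0.1979 mg/L.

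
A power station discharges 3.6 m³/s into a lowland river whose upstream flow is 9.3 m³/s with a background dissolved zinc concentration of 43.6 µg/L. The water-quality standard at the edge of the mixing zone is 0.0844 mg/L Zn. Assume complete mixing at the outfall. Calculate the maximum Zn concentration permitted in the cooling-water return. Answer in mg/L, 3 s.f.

0.190 mg/L

43.6 µg/L = 0.0436 mg/L.
Mass balance: 0.0844·12.9 = 3.6·Cₑ + 9.3·0.0436.
Cₑ = (1.089 − 0.4055) / 3.6 = 0.1898 mg/L.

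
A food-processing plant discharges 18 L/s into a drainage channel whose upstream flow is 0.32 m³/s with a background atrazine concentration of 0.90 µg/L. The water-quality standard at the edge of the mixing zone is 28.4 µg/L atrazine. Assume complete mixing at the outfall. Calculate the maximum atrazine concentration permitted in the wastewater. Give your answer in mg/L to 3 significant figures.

0.517 mg/L

18 L/s = 0.018 m³/s.
0.90 µg/L = 0.0009 mg/L.
28.4 µg/L = 0.0284 mg/L.
Mass balance: 0.0284·0.338 = 0.018·Cₑ + 0.32·0.0009.
Cₑ = (0.009599 − 0.000288) / 0.018 = 0.5173 mg/L.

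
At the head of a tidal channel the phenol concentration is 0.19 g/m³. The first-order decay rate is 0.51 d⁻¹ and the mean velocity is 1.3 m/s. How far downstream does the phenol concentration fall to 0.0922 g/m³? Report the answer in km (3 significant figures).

From C = C₀·e^(−kt), t = ln(C₀/C)/k = ln(0.19/0.0922)/0.51 = 0.7231/0.51 = 1.418 d.
Distance = v·t = 1.3 m/s × 1.225e+05 s = 1.592e+05 m = 159.2 km.

159 km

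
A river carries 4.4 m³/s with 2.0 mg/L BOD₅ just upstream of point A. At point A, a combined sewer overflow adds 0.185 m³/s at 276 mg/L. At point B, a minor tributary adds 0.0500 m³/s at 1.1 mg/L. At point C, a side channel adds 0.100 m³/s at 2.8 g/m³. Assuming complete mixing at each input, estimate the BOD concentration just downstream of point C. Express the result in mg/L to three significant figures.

After input A: C = (4.4·2 + 0.185·276) / 4.585 = 13.06 mg/L.
After input B: C = (4.585·13.06 + 0.05·1.1) / 4.635 = 12.93 mg/L.
After input C: C = (4.635·12.93 + 0.1·2.8) / 4.735 = 12.71 mg/L.

12.7 mg/L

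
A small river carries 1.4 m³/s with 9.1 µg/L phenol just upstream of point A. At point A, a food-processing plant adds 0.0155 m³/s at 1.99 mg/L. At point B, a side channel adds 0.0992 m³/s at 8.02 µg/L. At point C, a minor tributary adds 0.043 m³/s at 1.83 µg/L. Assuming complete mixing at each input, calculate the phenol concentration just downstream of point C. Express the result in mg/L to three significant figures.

9.1 µg/L = 0.0091 mg/L.
After input A: C = (1.4·0.0091 + 0.0155·1.99) / 1.415 = 0.03079 mg/L.
8.02 µg/L = 0.00802 mg/L.
After input B: C = (1.415·0.03079 + 0.0992·0.00802) / 1.515 = 0.0293 mg/L.
1.83 µg/L = 0.00183 mg/L.
After input C: C = (1.515·0.0293 + 0.043·0.00183) / 1.558 = 0.02854 mg/L.

0.0285 mg/L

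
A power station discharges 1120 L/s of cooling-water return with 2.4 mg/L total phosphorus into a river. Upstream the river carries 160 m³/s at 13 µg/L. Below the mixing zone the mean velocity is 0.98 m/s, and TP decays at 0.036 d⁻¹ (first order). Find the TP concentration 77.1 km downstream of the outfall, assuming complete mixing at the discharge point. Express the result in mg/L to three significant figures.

0.0286 mg/L

1120 L/s = 1.12 m³/s.
13 µg/L = 0.013 mg/L.
After complete mixing, C₀ = (1.12·2.4 + 160·0.013) / 161.1 = 0.02959 mg/L.
Travel time t = 7.71e+04 m / 0.98 m/s = 7.867e+04 s = 0.9106 d.
C = 0.02959·exp(−0.036·0.9106) = 0.02959·0.9678 = 0.02864 mg/L.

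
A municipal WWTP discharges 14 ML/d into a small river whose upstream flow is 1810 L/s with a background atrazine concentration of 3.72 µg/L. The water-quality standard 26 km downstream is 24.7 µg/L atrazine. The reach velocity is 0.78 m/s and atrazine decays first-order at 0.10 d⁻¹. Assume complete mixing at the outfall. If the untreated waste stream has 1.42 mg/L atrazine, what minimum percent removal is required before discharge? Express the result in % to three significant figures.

14 ML/d = 0.162 m³/s.
1810 L/s = 1.81 m³/s.
3.72 µg/L = 0.00372 mg/L.
24.7 µg/L = 0.0247 mg/L.
Travel time to the compliance point: t = 2.6e+04/0.78 = 3.333e+04 s = 0.3858 d; decay factor exp(−0.10·0.3858) = 0.9622.
So the concentration just after mixing may be at most 0.0247/0.9622 = 0.02567 mg/L.
Mass balance: 0.02567·1.972 = 0.162·Cₑ + 1.81·0.00372.
Cₑ = (0.05063 − 0.006733) / 0.162 = 0.2709 mg/L.
Required removal = 1 − 0.2709/1.42 = 80.92 %.

80.9 %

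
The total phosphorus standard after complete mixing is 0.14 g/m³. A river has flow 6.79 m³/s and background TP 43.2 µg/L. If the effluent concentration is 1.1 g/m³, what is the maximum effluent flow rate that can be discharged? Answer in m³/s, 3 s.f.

0.685 m³/s

43.2 µg/L = 0.0432 mg/L.
Mass balance at complete mixing: C_std·(Q_w + Q_r) = Q_w·C_e + Q_r·C_b.
Rearranging, Q_w = Q_r·(C_std − C_b)/(C_e − C_std) = 6.79·(0.14 − 0.0432) / (1.1 − 0.14) = 0.6847 m³/s.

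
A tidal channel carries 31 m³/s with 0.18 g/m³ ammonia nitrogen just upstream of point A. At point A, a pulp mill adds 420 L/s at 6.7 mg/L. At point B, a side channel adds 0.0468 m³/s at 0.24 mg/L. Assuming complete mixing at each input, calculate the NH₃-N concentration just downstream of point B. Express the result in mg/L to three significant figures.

420 L/s = 0.42 m³/s.
After input A: C = (31·0.18 + 0.42·6.7) / 31.42 = 0.2672 mg/L.
After input B: C = (31.42·0.2672 + 0.0468·0.24) / 31.47 = 0.2671 mg/L.

0.267 mg/L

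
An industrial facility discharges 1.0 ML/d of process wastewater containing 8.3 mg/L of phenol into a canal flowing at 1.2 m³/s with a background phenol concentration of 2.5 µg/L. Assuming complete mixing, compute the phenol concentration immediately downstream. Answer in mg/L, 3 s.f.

0.0818 mg/L

1.0 ML/d = 0.01157 m³/s.
2.5 µg/L = 0.0025 mg/L.
By mass balance at complete mixing, C = (0.01157·8.3 + 1.2·0.0025) / (0.01157 + 1.2) = 0.09906/1.212 = 0.08177 mg/L.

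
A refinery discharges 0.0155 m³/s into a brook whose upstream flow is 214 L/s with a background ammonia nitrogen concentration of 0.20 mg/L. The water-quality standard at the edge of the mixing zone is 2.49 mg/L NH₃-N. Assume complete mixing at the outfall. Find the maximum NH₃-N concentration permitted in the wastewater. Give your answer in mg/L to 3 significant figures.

214 L/s = 0.214 m³/s.
Mass balance: 2.49·0.2295 = 0.0155·Cₑ + 0.214·0.2.
Cₑ = (0.5715 − 0.0428) / 0.0155 = 34.11 mg/L.

34.1 mg/L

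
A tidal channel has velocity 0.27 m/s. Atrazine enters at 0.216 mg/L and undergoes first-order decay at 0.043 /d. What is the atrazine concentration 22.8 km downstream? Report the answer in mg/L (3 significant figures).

Travel time t = 22.8 km / 0.27 m/s = 2.28e+04/0.27 = 8.444e+04 s = 0.9774 d.
First-order decay: C = 0.216·exp(−0.043·0.9774) = 0.216·0.9588 = 0.2071 mg/L.

0.207 mg/L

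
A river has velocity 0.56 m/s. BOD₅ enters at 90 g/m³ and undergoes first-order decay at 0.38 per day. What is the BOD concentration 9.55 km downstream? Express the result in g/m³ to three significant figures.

Travel time t = 9.55 km / 0.56 m/s = 9550/0.56 = 1.705e+04 s = 0.1974 d.
First-order decay: C = 90·exp(−0.38·0.1974) = 90·0.9277 = 83.5 g/m³.

83.5 g/m³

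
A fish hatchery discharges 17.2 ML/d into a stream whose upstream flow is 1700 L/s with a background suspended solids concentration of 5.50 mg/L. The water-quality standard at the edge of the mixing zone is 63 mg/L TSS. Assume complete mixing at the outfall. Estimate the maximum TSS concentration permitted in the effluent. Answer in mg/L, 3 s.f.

17.2 ML/d = 0.1991 m³/s.
1700 L/s = 1.7 m³/s.
Mass balance: 63·1.899 = 0.1991·Cₑ + 1.7·5.5.
Cₑ = (119.6 − 9.35) / 0.1991 = 554 mg/L.

554 mg/L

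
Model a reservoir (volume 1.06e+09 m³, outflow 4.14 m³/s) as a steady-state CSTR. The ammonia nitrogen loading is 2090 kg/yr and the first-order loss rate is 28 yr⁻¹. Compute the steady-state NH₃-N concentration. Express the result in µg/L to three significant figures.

Outflow Q = 4.14 m³/s × 3.156e+07 s/yr = 1.306e+08 m³/yr.
Steady-state CSTR mass balance: W = Q·C + k·V·C, so C = W/(Q + kV).
Q + kV = 1.306e+08 + 28·1.06e+09 = 2.981e+10 m³/yr.
C = 2090/2.981e+10 = 7.011e-08 kg/m³ = 7.011e-05 mg/L = 0.07011 µg/L.

0.0701 µg/L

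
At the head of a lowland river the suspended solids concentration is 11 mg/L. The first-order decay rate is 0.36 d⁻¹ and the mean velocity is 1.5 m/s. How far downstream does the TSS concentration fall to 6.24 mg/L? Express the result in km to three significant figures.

From C = C₀·e^(−kt), t = ln(C₀/C)/k = ln(11/6.24)/0.36 = 0.5669/0.36 = 1.575 d.
Distance = v·t = 1.5 m/s × 1.361e+05 s = 2.041e+05 m = 204.1 km.

204 km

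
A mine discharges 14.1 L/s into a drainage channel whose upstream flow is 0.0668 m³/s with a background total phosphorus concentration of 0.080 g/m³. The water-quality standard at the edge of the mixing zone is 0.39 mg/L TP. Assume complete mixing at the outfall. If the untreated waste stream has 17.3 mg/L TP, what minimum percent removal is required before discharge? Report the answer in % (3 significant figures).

14.1 L/s = 0.0141 m³/s.
Mass balance: 0.39·0.0809 = 0.0141·Cₑ + 0.0668·0.08.
Cₑ = (0.03155 − 0.005344) / 0.0141 = 1.859 mg/L.
Required removal = 1 − 1.859/17.3 = 89.26 %.

89.3 %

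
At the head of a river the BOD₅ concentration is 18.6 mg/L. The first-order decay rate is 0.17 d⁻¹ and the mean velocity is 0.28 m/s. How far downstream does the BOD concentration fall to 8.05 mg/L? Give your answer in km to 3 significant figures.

From C = C₀·e^(−kt), t = ln(C₀/C)/k = ln(18.6/8.05)/0.17 = 0.8375/0.17 = 4.926 d.
Distance = v·t = 0.28 m/s × 4.256e+05 s = 1.192e+05 m = 119.2 km.

119 km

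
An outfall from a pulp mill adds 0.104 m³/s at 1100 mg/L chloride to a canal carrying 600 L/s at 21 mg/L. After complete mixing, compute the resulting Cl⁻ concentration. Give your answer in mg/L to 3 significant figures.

180 mg/L

600 L/s = 0.6 m³/s.
By mass balance at complete mixing, C = (0.104·1100 + 0.6·21) / (0.104 + 0.6) = 127/0.704 = 180.4 mg/L.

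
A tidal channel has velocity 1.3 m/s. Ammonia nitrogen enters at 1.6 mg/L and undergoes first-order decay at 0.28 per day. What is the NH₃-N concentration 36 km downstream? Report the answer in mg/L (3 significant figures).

1.46 mg/L

Travel time t = 36 km / 1.3 m/s = 3.6e+04/1.3 = 2.769e+04 s = 0.3205 d.
First-order decay: C = 1.6·exp(−0.28·0.3205) = 1.6·0.9142 = 1.463 mg/L.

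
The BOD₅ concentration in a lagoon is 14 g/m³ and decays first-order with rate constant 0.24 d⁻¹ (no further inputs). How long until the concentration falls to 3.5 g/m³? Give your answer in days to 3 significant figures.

t = ln(C₀/C)/k = ln(14/3.5)/0.24 = 1.386/0.24 = 5.776 d.

5.78 d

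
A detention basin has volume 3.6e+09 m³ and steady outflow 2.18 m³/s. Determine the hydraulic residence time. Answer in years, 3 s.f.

Q = 2.18 m³/s × 3.156e+07 s/yr = 6.88e+07 m³/yr.
Hydraulic residence time τ = V/Q = 3.6e+09/6.88e+07 = 52.33 yr.

52.3 yr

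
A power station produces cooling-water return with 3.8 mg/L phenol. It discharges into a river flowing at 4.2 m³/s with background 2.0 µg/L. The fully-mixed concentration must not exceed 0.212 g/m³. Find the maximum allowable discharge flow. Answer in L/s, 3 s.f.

246 L/s

2.0 µg/L = 0.002 mg/L.
Mass balance at complete mixing: C_std·(Q_w + Q_r) = Q_w·C_e + Q_r·C_b.
Rearranging, Q_w = Q_r·(C_std − C_b)/(C_e − C_std) = 4.2·(0.212 − 0.002) / (3.8 − 0.212) = 0.2458 m³/s.
= 245.8 L/s.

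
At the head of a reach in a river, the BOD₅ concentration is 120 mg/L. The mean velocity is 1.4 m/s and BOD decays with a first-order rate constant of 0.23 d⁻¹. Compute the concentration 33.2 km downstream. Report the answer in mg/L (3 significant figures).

Travel time t = 33.2 km / 1.4 m/s = 3.32e+04/1.4 = 2.371e+04 s = 0.2745 d.
First-order decay: C = 120·exp(−0.23·0.2745) = 120·0.9388 = 112.7 mg/L.

113 mg/L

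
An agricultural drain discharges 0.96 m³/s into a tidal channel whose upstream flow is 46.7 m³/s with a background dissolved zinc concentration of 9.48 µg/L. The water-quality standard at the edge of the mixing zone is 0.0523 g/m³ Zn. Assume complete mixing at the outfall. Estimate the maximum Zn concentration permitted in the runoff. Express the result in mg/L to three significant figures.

9.48 µg/L = 0.00948 mg/L.
Mass balance: 0.0523·47.66 = 0.96·Cₑ + 46.7·0.00948.
Cₑ = (2.493 − 0.4427) / 0.96 = 2.135 mg/L.

2.14 mg/L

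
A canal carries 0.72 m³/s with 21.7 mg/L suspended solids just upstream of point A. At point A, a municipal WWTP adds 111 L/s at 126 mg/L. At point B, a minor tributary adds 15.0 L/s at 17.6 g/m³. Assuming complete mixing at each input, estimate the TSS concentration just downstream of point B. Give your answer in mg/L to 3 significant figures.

111 L/s = 0.111 m³/s.
After input A: C = (0.72·21.7 + 0.111·126) / 0.831 = 35.63 mg/L.
15.0 L/s = 0.015 m³/s.
After input B: C = (0.831·35.63 + 0.015·17.6) / 0.846 = 35.31 mg/L.

35.3 mg/L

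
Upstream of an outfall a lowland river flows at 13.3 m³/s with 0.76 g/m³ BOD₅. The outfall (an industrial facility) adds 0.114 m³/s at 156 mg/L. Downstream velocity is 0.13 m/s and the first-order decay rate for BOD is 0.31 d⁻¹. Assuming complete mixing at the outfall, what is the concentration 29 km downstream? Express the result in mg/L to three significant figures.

After complete mixing, C₀ = (0.114·156 + 13.3·0.76) / 13.41 = 2.079 mg/L.
Travel time t = 2.9e+04 m / 0.13 m/s = 2.231e+05 s = 2.582 d.
C = 2.079·exp(−0.31·2.582) = 2.079·0.4492 = 0.9339 mg/L.

0.934 mg/L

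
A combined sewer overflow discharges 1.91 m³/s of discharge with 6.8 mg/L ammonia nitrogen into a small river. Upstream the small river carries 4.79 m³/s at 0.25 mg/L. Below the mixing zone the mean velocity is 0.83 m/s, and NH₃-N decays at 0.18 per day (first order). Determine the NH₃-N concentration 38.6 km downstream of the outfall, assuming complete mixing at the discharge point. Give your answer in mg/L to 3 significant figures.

1.92 mg/L

After complete mixing, C₀ = (1.91·6.8 + 4.79·0.25) / 6.7 = 2.117 mg/L.
Travel time t = 3.86e+04 m / 0.83 m/s = 4.651e+04 s = 0.5383 d.
C = 2.117·exp(−0.18·0.5383) = 2.117·0.9077 = 1.922 mg/L.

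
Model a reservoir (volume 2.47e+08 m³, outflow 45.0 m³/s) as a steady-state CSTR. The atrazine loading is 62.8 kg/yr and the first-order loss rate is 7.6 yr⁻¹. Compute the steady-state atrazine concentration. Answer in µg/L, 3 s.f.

Outflow Q = 45.0 m³/s × 3.156e+07 s/yr = 1.42e+09 m³/yr.
Steady-state CSTR mass balance: W = Q·C + k·V·C, so C = W/(Q + kV).
Q + kV = 1.42e+09 + 7.6·2.47e+08 = 3.297e+09 m³/yr.
C = 62.8/3.297e+09 = 1.905e-08 kg/m³ = 1.905e-05 mg/L = 0.01905 µg/L.

0.0190 µg/L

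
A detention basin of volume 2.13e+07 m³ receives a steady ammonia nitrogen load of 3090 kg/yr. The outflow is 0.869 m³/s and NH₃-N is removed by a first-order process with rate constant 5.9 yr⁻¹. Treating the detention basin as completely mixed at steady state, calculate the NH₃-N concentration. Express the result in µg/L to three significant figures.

Outflow Q = 0.869 m³/s × 3.156e+07 s/yr = 2.742e+07 m³/yr.
Steady-state CSTR mass balance: W = Q·C + k·V·C, so C = W/(Q + kV).
Q + kV = 2.742e+07 + 5.9·2.13e+07 = 1.531e+08 m³/yr.
C = 3090/1.531e+08 = 2.018e-05 kg/m³ = 0.02018 mg/L = 20.18 µg/L.

20.2 µg/L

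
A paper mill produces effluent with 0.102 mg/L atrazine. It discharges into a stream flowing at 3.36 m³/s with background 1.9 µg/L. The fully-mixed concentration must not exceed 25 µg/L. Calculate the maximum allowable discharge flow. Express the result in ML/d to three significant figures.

87.1 ML/d

1.9 µg/L = 0.0019 mg/L.
25 µg/L = 0.025 mg/L.
Mass balance at complete mixing: C_std·(Q_w + Q_r) = Q_w·C_e + Q_r·C_b.
Rearranging, Q_w = Q_r·(C_std − C_b)/(C_e − C_std) = 3.36·(0.025 − 0.0019) / (0.102 − 0.025) = 1.008 m³/s.
= 87.09 ML/d.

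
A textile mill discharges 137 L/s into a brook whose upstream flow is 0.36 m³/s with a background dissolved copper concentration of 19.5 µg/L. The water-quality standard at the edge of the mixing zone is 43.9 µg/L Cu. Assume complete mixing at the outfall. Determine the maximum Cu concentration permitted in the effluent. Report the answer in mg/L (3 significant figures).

0.108 mg/L

137 L/s = 0.137 m³/s.
19.5 µg/L = 0.0195 mg/L.
43.9 µg/L = 0.0439 mg/L.
Mass balance: 0.0439·0.497 = 0.137·Cₑ + 0.36·0.0195.
Cₑ = (0.02182 − 0.00702) / 0.137 = 0.108 mg/L.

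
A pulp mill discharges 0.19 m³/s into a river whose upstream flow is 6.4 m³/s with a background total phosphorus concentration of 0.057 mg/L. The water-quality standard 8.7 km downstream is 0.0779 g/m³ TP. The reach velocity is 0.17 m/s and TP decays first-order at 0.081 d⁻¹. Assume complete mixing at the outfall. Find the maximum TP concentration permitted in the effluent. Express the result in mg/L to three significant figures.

0.915 mg/L

Travel time to the compliance point: t = 8700/0.17 = 5.118e+04 s = 0.5923 d; decay factor exp(−0.081·0.5923) = 0.9532.
So the concentration just after mixing may be at most 0.0779/0.9532 = 0.08173 mg/L.
Mass balance: 0.08173·6.59 = 0.19·Cₑ + 6.4·0.057.
Cₑ = (0.5386 − 0.3648) / 0.19 = 0.9147 mg/L.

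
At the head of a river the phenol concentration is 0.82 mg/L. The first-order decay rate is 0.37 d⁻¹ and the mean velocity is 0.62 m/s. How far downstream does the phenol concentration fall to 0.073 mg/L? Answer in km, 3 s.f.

350 km

From C = C₀·e^(−kt), t = ln(C₀/C)/k = ln(0.82/0.073)/0.37 = 2.419/0.37 = 6.537 d.
Distance = v·t = 0.62 m/s × 5.648e+05 s = 3.502e+05 m = 350.2 km.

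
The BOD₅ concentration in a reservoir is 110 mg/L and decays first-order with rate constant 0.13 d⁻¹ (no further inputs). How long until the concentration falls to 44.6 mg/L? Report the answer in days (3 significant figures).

t = ln(C₀/C)/k = ln(110/44.6)/0.13 = 0.9027/0.13 = 6.944 d.

6.94 d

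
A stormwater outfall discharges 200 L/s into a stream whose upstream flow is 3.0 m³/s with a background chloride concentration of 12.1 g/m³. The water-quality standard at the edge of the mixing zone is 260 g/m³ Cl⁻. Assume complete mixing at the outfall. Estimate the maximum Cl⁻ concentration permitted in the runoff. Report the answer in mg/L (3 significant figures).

3980 mg/L

200 L/s = 0.2 m³/s.
Mass balance: 260·3.2 = 0.2·Cₑ + 3·12.1.
Cₑ = (832 − 36.3) / 0.2 = 3978 mg/L.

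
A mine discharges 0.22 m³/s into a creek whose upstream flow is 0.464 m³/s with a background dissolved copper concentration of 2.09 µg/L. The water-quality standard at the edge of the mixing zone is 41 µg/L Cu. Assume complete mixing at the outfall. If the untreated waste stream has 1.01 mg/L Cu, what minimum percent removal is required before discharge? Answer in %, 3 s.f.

87.8 %

2.09 µg/L = 0.00209 mg/L.
41 µg/L = 0.041 mg/L.
Mass balance: 0.041·0.684 = 0.22·Cₑ + 0.464·0.00209.
Cₑ = (0.02804 − 0.0009698) / 0.22 = 0.1231 mg/L.
Required removal = 1 − 0.1231/1.01 = 87.82 %.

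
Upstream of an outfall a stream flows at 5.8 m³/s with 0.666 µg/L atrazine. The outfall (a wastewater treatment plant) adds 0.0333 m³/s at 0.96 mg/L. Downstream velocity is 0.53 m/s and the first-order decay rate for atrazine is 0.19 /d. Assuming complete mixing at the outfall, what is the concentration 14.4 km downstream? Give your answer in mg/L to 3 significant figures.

0.666 µg/L = 0.000666 mg/L.
After complete mixing, C₀ = (0.0333·0.96 + 5.8·0.000666) / 5.833 = 0.006142 mg/L.
Travel time t = 1.44e+04 m / 0.53 m/s = 2.717e+04 s = 0.3145 d.
C = 0.006142·exp(−0.19·0.3145) = 0.006142·0.942 = 0.005786 mg/L.

0.00579 mg/L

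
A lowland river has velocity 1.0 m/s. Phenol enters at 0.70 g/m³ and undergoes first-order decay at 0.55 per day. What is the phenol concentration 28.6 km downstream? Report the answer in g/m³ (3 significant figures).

Travel time t = 28.6 km / 1.0 m/s = 2.86e+04/1.0 = 2.86e+04 s = 0.331 d.
First-order decay: C = 0.70·exp(−0.55·0.331) = 0.70·0.8336 = 0.5835 g/m³.

0.583 g/m³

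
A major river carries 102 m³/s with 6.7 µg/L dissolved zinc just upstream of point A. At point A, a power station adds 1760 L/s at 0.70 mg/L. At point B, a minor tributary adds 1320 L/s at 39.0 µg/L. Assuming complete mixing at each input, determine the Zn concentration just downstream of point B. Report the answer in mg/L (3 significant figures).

0.0187 mg/L

6.7 µg/L = 0.0067 mg/L.
1760 L/s = 1.76 m³/s.
After input A: C = (102·0.0067 + 1.76·0.7) / 103.8 = 0.01846 mg/L.
1320 L/s = 1.32 m³/s.
39.0 µg/L = 0.039 mg/L.
After input B: C = (103.8·0.01846 + 1.32·0.039) / 105.1 = 0.01872 mg/L.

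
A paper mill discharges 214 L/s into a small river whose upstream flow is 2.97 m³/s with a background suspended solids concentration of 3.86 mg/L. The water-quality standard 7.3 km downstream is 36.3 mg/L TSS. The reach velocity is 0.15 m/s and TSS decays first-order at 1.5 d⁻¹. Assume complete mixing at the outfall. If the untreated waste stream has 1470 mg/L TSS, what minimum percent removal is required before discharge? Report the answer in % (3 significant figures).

18.1 %

214 L/s = 0.214 m³/s.
Travel time to the compliance point: t = 7300/0.15 = 4.867e+04 s = 0.5633 d; decay factor exp(−1.5·0.5633) = 0.4296.
So the concentration just after mixing may be at most 36.3/0.4296 = 84.5 mg/L.
Mass balance: 84.5·3.184 = 0.214·Cₑ + 2.97·3.86.
Cₑ = (269 − 11.46) / 0.214 = 1204 mg/L.
Required removal = 1 − 1204/1470 = 18.12 %.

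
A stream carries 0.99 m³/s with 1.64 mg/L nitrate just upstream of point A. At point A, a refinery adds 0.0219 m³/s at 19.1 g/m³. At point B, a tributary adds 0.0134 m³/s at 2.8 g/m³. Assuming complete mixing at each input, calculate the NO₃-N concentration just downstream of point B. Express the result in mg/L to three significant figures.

2.03 mg/L

After input A: C = (0.99·1.64 + 0.0219·19.1) / 1.012 = 2.018 mg/L.
After input B: C = (1.012·2.018 + 0.0134·2.8) / 1.025 = 2.028 mg/L.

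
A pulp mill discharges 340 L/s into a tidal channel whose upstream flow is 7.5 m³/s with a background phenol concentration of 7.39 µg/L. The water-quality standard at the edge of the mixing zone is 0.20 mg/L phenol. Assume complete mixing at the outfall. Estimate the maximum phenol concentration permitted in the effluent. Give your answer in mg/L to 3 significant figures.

4.45 mg/L

340 L/s = 0.34 m³/s.
7.39 µg/L = 0.00739 mg/L.
Mass balance: 0.2·7.84 = 0.34·Cₑ + 7.5·0.00739.
Cₑ = (1.568 − 0.05543) / 0.34 = 4.449 mg/L.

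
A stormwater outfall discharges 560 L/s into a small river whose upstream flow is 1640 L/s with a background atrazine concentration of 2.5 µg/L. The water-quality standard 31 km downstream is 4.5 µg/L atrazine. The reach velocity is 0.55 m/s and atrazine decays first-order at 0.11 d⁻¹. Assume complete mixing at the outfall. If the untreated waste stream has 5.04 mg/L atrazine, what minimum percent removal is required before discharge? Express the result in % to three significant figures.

99.8 %

560 L/s = 0.56 m³/s.
1640 L/s = 1.64 m³/s.
2.5 µg/L = 0.0025 mg/L.
4.5 µg/L = 0.0045 mg/L.
Travel time to the compliance point: t = 3.1e+04/0.55 = 5.636e+04 s = 0.6524 d; decay factor exp(−0.11·0.6524) = 0.9308.
So the concentration just after mixing may be at most 0.0045/0.9308 = 0.004835 mg/L.
Mass balance: 0.004835·2.2 = 0.56·Cₑ + 1.64·0.0025.
Cₑ = (0.01064 − 0.0041) / 0.56 = 0.01167 mg/L.
Required removal = 1 − 0.01167/5.04 = 99.77 %.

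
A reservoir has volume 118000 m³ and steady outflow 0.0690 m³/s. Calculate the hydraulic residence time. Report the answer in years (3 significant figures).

Q = 0.0690 m³/s × 3.156e+07 s/yr = 2.177e+06 m³/yr.
Hydraulic residence time τ = V/Q = 118000/2.177e+06 = 0.05419 yr.

0.0542 yr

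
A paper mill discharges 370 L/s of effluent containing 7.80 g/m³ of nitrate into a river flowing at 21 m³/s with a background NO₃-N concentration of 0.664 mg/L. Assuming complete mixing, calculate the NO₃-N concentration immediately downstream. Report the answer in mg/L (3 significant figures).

0.788 mg/L

370 L/s = 0.37 m³/s.
Flow-weighted mixing gives C = (0.37·7.8 + 21·0.664) / (0.37 + 21) = 16.83/21.37 = 0.7876 mg/L.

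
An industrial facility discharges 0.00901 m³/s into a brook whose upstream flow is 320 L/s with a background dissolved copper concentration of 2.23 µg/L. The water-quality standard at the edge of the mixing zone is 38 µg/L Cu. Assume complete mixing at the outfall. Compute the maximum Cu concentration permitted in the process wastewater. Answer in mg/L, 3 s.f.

1.31 mg/L

320 L/s = 0.32 m³/s.
2.23 µg/L = 0.00223 mg/L.
38 µg/L = 0.038 mg/L.
Mass balance: 0.038·0.329 = 0.00901·Cₑ + 0.32·0.00223.
Cₑ = (0.0125 − 0.0007136) / 0.00901 = 1.308 mg/L.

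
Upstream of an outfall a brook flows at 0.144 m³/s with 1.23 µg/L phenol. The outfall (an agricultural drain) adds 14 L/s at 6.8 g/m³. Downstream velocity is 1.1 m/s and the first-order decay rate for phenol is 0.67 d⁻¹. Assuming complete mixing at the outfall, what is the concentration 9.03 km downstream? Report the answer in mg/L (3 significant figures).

0.566 mg/L

14 L/s = 0.014 m³/s.
1.23 µg/L = 0.00123 mg/L.
After complete mixing, C₀ = (0.014·6.8 + 0.144·0.00123) / 0.158 = 0.6037 mg/L.
Travel time t = 9030 m / 1.1 m/s = 8209 s = 0.09501 d.
C = 0.6037·exp(−0.67·0.09501) = 0.6037·0.9383 = 0.5664 mg/L.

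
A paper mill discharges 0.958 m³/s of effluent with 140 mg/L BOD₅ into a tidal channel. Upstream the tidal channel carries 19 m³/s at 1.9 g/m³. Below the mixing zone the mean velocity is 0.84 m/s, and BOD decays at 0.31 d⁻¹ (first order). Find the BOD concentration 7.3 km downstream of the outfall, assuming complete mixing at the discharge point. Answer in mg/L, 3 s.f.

After complete mixing, C₀ = (0.958·140 + 19·1.9) / 19.96 = 8.529 mg/L.
Travel time t = 7300 m / 0.84 m/s = 8690 s = 0.1006 d.
C = 8.529·exp(−0.31·0.1006) = 8.529·0.9693 = 8.267 mg/L.

8.27 mg/L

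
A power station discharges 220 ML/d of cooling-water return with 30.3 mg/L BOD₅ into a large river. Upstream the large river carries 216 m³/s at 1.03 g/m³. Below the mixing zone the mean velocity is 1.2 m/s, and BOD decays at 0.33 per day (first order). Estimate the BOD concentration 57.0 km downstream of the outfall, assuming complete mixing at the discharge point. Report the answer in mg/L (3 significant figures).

1.14 mg/L

220 ML/d = 2.546 m³/s.
After complete mixing, C₀ = (2.546·30.3 + 216·1.03) / 218.5 = 1.371 mg/L.
Travel time t = 5.7e+04 m / 1.2 m/s = 4.75e+04 s = 0.5498 d.
C = 1.371·exp(−0.33·0.5498) = 1.371·0.8341 = 1.144 mg/L.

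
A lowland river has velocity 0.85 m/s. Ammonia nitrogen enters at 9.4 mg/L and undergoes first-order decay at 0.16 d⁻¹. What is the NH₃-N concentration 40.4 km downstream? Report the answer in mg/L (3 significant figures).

8.61 mg/L

Travel time t = 40.4 km / 0.85 m/s = 4.04e+04/0.85 = 4.753e+04 s = 0.5501 d.
First-order decay: C = 9.4·exp(−0.16·0.5501) = 9.4·0.9157 = 8.608 mg/L.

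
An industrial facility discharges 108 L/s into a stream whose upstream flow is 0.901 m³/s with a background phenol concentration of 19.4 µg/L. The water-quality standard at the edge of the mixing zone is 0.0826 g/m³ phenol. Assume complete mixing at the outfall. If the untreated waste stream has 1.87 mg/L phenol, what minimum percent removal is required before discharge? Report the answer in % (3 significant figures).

67.4 %

108 L/s = 0.108 m³/s.
19.4 µg/L = 0.0194 mg/L.
Mass balance: 0.0826·1.009 = 0.108·Cₑ + 0.901·0.0194.
Cₑ = (0.08334 − 0.01748) / 0.108 = 0.6099 mg/L.
Required removal = 1 − 0.6099/1.87 = 67.39 %.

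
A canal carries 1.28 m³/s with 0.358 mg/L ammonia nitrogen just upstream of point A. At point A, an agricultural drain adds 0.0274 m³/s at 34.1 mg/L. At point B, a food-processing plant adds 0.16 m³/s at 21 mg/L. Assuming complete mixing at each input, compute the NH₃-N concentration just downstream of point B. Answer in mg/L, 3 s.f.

After input A: C = (1.28·0.358 + 0.0274·34.1) / 1.307 = 1.065 mg/L.
After input B: C = (1.307·1.065 + 0.16·21) / 1.467 = 3.239 mg/L.

3.24 mg/L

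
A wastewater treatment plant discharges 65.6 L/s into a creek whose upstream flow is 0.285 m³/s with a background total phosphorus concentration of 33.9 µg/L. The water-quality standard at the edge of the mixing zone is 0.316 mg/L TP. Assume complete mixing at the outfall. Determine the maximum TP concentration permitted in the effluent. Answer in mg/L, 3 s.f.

1.54 mg/L

65.6 L/s = 0.0656 m³/s.
33.9 µg/L = 0.0339 mg/L.
Mass balance: 0.316·0.3506 = 0.0656·Cₑ + 0.285·0.0339.
Cₑ = (0.1108 − 0.009661) / 0.0656 = 1.542 mg/L.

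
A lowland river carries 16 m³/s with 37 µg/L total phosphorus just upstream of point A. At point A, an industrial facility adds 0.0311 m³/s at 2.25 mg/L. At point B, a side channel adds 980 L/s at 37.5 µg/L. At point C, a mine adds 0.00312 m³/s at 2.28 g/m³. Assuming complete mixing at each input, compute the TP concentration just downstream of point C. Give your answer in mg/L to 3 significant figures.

37 µg/L = 0.037 mg/L.
After input A: C = (16·0.037 + 0.0311·2.25) / 16.03 = 0.04129 mg/L.
980 L/s = 0.98 m³/s.
37.5 µg/L = 0.0375 mg/L.
After input B: C = (16.03·0.04129 + 0.98·0.0375) / 17.01 = 0.04107 mg/L.
After input C: C = (17.01·0.04107 + 0.00312·2.28) / 17.01 = 0.04149 mg/L.

0.0415 mg/L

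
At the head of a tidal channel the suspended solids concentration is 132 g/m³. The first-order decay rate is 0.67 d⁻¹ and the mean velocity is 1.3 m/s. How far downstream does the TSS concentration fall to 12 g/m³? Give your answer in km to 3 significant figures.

402 km

From C = C₀·e^(−kt), t = ln(C₀/C)/k = ln(132/12)/0.67 = 2.398/0.67 = 3.579 d.
Distance = v·t = 1.3 m/s × 3.092e+05 s = 4.02e+05 m = 402 km.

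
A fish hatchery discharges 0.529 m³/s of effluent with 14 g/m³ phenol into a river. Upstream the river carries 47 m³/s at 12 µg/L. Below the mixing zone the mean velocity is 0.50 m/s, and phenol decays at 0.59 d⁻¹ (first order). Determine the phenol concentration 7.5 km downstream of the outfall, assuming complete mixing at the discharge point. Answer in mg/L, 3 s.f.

12 µg/L = 0.012 mg/L.
After complete mixing, C₀ = (0.529·14 + 47·0.012) / 47.53 = 0.1677 mg/L.
Travel time t = 7500 m / 0.50 m/s = 1.5e+04 s = 0.1736 d.
C = 0.1677·exp(−0.59·0.1736) = 0.1677·0.9026 = 0.1514 mg/L.

0.151 mg/L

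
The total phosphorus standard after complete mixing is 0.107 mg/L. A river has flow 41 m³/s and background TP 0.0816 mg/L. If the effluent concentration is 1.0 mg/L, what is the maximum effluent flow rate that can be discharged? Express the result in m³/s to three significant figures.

1.17 m³/s

Mass balance at complete mixing: C_std·(Q_w + Q_r) = Q_w·C_e + Q_r·C_b.
Rearranging, Q_w = Q_r·(C_std − C_b)/(C_e − C_std) = 41·(0.107 − 0.0816) / (1 − 0.107) = 1.166 m³/s.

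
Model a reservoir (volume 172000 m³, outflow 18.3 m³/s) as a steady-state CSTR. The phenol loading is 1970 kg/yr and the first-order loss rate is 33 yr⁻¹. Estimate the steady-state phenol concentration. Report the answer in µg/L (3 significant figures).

3.38 µg/L

Outflow Q = 18.3 m³/s × 3.156e+07 s/yr = 5.775e+08 m³/yr.
Steady-state CSTR mass balance: W = Q·C + k·V·C, so C = W/(Q + kV).
Q + kV = 5.775e+08 + 33·172000 = 5.832e+08 m³/yr.
C = 1970/5.832e+08 = 3.378e-06 kg/m³ = 0.003378 mg/L = 3.378 µg/L.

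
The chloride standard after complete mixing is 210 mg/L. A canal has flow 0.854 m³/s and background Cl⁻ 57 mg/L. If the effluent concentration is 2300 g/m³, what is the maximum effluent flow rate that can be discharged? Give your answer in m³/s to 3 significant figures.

0.0625 m³/s

Mass balance at complete mixing: C_std·(Q_w + Q_r) = Q_w·C_e + Q_r·C_b.
Rearranging, Q_w = Q_r·(C_std − C_b)/(C_e − C_std) = 0.854·(210 − 57) / (2300 − 210) = 0.06252 m³/s.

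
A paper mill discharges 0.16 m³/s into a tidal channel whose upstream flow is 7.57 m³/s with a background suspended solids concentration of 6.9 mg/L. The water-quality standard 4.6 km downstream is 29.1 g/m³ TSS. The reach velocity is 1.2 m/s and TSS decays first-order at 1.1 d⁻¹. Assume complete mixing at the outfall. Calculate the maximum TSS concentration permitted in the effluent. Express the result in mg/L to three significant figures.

1150 mg/L

Travel time to the compliance point: t = 4600/1.2 = 3833 s = 0.04437 d; decay factor exp(−1.1·0.04437) = 0.9524.
So the concentration just after mixing may be at most 29.1/0.9524 = 30.56 mg/L.
Mass balance: 30.56·7.73 = 0.16·Cₑ + 7.57·6.9.
Cₑ = (236.2 − 52.23) / 0.16 = 1150 mg/L.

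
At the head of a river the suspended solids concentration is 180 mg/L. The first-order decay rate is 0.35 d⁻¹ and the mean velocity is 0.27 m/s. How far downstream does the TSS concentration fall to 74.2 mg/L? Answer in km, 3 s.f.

59.1 km

From C = C₀·e^(−kt), t = ln(C₀/C)/k = ln(180/74.2)/0.35 = 0.8862/0.35 = 2.532 d.
Distance = v·t = 0.27 m/s × 2.188e+05 s = 5.907e+04 m = 59.07 km.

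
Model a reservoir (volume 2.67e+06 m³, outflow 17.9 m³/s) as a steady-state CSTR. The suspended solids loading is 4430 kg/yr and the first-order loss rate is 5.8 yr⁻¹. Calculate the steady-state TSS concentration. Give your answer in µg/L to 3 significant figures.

7.63 µg/L

Outflow Q = 17.9 m³/s × 3.156e+07 s/yr = 5.649e+08 m³/yr.
Steady-state CSTR mass balance: W = Q·C + k·V·C, so C = W/(Q + kV).
Q + kV = 5.649e+08 + 5.8·2.67e+06 = 5.804e+08 m³/yr.
C = 4430/5.804e+08 = 7.633e-06 kg/m³ = 0.007633 mg/L = 7.633 µg/L.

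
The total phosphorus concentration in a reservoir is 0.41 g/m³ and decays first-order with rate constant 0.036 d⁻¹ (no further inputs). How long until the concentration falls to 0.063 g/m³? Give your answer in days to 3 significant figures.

52.0 d

t = ln(C₀/C)/k = ln(0.41/0.063)/0.036 = 1.873/0.036 = 52.03 d.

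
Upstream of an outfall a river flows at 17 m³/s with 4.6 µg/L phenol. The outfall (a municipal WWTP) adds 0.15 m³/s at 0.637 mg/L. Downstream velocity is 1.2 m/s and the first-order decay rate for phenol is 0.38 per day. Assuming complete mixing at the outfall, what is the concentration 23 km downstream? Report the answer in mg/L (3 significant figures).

4.6 µg/L = 0.0046 mg/L.
After complete mixing, C₀ = (0.15·0.637 + 17·0.0046) / 17.15 = 0.01013 mg/L.
Travel time t = 2.3e+04 m / 1.2 m/s = 1.917e+04 s = 0.2218 d.
C = 0.01013·exp(−0.38·0.2218) = 0.01013·0.9192 = 0.009312 mg/L.

0.00931 mg/L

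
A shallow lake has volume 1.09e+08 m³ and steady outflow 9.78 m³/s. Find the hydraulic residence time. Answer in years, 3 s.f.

0.353 yr

Q = 9.78 m³/s × 3.156e+07 s/yr = 3.086e+08 m³/yr.
Hydraulic residence time τ = V/Q = 1.09e+08/3.086e+08 = 0.3532 yr.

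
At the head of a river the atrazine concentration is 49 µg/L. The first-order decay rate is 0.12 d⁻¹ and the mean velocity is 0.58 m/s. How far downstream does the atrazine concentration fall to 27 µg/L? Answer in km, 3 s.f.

249 km

From C = C₀·e^(−kt), t = ln(C₀/C)/k = ln(49/27)/0.12 = 0.596/0.12 = 4.967 d.
Distance = v·t = 0.58 m/s × 4.291e+05 s = 2.489e+05 m = 248.9 km.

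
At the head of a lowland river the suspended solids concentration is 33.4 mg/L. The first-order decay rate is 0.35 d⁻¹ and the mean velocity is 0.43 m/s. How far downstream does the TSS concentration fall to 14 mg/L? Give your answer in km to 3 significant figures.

From C = C₀·e^(−kt), t = ln(C₀/C)/k = ln(33.4/14)/0.35 = 0.8695/0.35 = 2.484 d.
Distance = v·t = 0.43 m/s × 2.146e+05 s = 9.23e+04 m = 92.3 km.

92.3 km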